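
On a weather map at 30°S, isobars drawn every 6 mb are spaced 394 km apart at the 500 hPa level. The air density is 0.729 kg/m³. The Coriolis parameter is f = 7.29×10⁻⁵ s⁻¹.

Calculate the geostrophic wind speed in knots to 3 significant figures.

Pressure gradient: |∂P/∂n| = 600 Pa / 394000 m = 1.52×10⁻³ Pa/m
Geostrophic balance (pressure-gradient force = Coriolis force):
V_g = (1/(fρ)) |∂P/∂n| = 1.52×10⁻³ / (7.29×10⁻⁵ × 0.729) = 28.7 m/s
Converting: 28.7 m/s × 1.944 = 55.7 knots

55.7 knots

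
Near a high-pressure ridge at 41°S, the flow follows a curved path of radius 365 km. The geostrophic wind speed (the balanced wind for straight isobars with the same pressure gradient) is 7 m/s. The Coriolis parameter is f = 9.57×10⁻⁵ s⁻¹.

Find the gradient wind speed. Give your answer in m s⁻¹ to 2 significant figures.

9.7 m s⁻¹

Around a high, pressure-gradient force acts outward with centrifugal, so Coriolis balances both:
fV = (1/ρ)|∂P/∂n| + V²/R  →  V² − fR·V + fR·V_g = 0
With fR = 9.57×10⁻⁵ × 365×10³ m = 34.9 m/s:
V = [fR − √((fR)² − 4 fR V_g)]/2 = [34.9 − √(34.9² − 4×34.9×7)]/2 = 9.69 m/s
Supergeostrophic (V > V_g = 7 m/s), as expected around a high.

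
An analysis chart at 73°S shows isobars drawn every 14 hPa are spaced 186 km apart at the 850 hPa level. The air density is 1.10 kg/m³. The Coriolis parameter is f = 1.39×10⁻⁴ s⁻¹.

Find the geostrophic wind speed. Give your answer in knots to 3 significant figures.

95.7 knots

Pressure gradient: |∂P/∂n| = 1400 Pa / 186000 m = 7.53×10⁻³ Pa/m
Geostrophic balance (pressure-gradient force = Coriolis force):
V_g = (1/(fρ)) |∂P/∂n| = 7.53×10⁻³ / (1.39×10⁻⁴ × 1.10) = 49.2 m/s
Converting: 49.2 m/s × 1.944 = 95.7 knots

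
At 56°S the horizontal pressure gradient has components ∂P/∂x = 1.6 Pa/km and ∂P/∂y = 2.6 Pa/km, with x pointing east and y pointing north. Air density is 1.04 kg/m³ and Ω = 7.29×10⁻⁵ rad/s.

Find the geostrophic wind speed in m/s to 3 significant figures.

Coriolis parameter at 56°S:
f = 2Ω sin φ = 2 × 7.29×10⁻⁵ × sin 56° = 1.21×10⁻⁴ s⁻¹
In the Southern Hemisphere f is negative: f = −1.21×10⁻⁴ s⁻¹.
Component geostrophic relations (x east, y north):
u_g = −(1/(fρ)) ∂P/∂y,  v_g = (1/(fρ)) ∂P/∂x
u_g = −(2.6×10⁻³)/(−1.21×10⁻⁴ × 1.04) = 20.7 m/s;  v_g = (1.6×10⁻³)/(−1.21×10⁻⁴ × 1.04) = −12.7 m/s
|V_g| = √(u_g² + v_g²) = 24.3 m/s

24.3 m/s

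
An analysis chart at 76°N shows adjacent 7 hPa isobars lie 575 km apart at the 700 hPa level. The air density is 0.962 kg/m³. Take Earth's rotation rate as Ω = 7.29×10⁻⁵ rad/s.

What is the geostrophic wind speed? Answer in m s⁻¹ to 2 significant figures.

Coriolis parameter at 76°N:
f = 2Ω sin φ = 2 × 7.29×10⁻⁵ × sin 76° = 1.41×10⁻⁴ s⁻¹
Pressure gradient: |∂P/∂n| = 700 Pa / 575000 m = 1.22×10⁻³ Pa/m
Geostrophic balance (pressure-gradient force = Coriolis force):
V_g = (1/(fρ)) |∂P/∂n| = 1.22×10⁻³ / (1.41×10⁻⁴ × 0.962) = 8.95 m/s

8.9 m s⁻¹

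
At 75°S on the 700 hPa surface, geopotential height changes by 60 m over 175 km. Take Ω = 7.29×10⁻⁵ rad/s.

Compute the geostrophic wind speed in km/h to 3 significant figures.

Coriolis parameter at 75°S:
f = 2Ω sin φ = 2 × 7.29×10⁻⁵ × sin 75° = 1.41×10⁻⁴ s⁻¹
Height gradient: |∂Z/∂n| = 60 m / 175000 m = 3.43×10⁻⁴
On a pressure surface, geostrophic balance gives V_g = (g/f)|∂Z/∂n|:
V_g = 9.81 × 3.43×10⁻⁴ / 1.41×10⁻⁴ = 23.9 m/s
Converting: 23.9 m/s × 3.6 = 86.0 km/h

86.0 km/h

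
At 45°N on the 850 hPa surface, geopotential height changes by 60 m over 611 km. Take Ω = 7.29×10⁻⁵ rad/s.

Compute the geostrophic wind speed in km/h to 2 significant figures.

34 km/h

Coriolis parameter at 45°N:
f = 2Ω sin φ = 2 × 7.29×10⁻⁵ × sin 45° = 1.03×10⁻⁴ s⁻¹
Height gradient: |∂Z/∂n| = 60 m / 611000 m = 9.82×10⁻⁵
On a pressure surface, geostrophic balance gives V_g = (g/f)|∂Z/∂n|:
V_g = 9.81 × 9.82×10⁻⁵ / 1.03×10⁻⁴ = 9.34 m/s
Converting: 9.34 m/s × 3.6 = 34 km/h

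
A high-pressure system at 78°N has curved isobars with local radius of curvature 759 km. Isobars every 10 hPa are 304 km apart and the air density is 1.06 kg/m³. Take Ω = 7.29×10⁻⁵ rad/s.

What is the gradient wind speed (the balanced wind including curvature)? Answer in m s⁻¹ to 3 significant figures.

Coriolis parameter at 78°N:
f = 2Ω sin φ = 2 × 7.29×10⁻⁵ × sin 78° = 1.43×10⁻⁴ s⁻¹
Pressure gradient: |∂P/∂n| = 1000 Pa / 304000 m = 3.29×10⁻³ Pa/m
Geostrophic speed: V_g = |∂P/∂n|/(fρ) = 3.29×10⁻³/(1.43×10⁻⁴ × 1.06) = 21.8 m/s
Around a high, pressure-gradient force acts outward with centrifugal, so Coriolis balances both:
fV = (1/ρ)|∂P/∂n| + V²/R  →  V² − fR·V + fR·V_g = 0
With fR = 1.43×10⁻⁴ × 759×10³ m = 108 m/s:
V = [fR − √((fR)² − 4 fR V_g)]/2 = [108 − √(108² − 4×108×21.8)]/2 = 30.2 m/s
Supergeostrophic (V > V_g = 21.8 m/s), as expected around a high.

30.2 m s⁻¹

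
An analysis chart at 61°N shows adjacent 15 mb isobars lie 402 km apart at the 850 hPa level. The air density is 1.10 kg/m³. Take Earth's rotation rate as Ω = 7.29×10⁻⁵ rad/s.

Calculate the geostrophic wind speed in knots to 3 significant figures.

51.7 knots

Coriolis parameter at 61°N:
f = 2Ω sin φ = 2 × 7.29×10⁻⁵ × sin 61° = 1.28×10⁻⁴ s⁻¹
Pressure gradient: |∂P/∂n| = 1500 Pa / 402000 m = 3.73×10⁻³ Pa/m
Geostrophic balance (pressure-gradient force = Coriolis force):
V_g = (1/(fρ)) |∂P/∂n| = 3.73×10⁻³ / (1.28×10⁻⁴ × 1.10) = 26.6 m/s
Converting: 26.6 m/s × 1.944 = 51.7 knots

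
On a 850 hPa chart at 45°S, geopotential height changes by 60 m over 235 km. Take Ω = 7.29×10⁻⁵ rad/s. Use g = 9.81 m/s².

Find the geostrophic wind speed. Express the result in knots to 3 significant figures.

Coriolis parameter at 45°S:
f = 2Ω sin φ = 2 × 7.29×10⁻⁵ × sin 45° = 1.03×10⁻⁴ s⁻¹
Height gradient: |∂Z/∂n| = 60 m / 235000 m = 2.55×10⁻⁴
On a pressure surface, geostrophic balance gives V_g = (g/f)|∂Z/∂n|:
V_g = 9.81 × 2.55×10⁻⁴ / 1.03×10⁻⁴ = 24.3 m/s
Converting: 24.3 m/s × 1.944 = 47.2 knots

47.2 knots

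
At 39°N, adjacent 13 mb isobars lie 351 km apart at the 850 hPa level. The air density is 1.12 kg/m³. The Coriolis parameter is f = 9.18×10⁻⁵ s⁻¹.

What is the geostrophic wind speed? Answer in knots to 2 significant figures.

Pressure gradient: |∂P/∂n| = 1300 Pa / 351000 m = 3.70×10⁻³ Pa/m
Geostrophic balance (pressure-gradient force = Coriolis force):
V_g = (1/(fρ)) |∂P/∂n| = 3.70×10⁻³ / (9.18×10⁻⁵ × 1.12) = 36.0 m/s
Converting: 36.0 m/s × 1.944 = 70 knots

70 knots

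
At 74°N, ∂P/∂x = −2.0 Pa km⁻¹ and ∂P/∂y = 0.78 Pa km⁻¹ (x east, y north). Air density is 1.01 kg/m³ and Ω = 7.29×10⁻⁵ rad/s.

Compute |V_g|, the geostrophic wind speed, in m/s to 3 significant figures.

Coriolis parameter at 74°N:
f = 2Ω sin φ = 2 × 7.29×10⁻⁵ × sin 74° = 1.40×10⁻⁴ s⁻¹
Component geostrophic relations (x east, y north):
u_g = −(1/(fρ)) ∂P/∂y,  v_g = (1/(fρ)) ∂P/∂x
u_g = −(0.78×10⁻³)/(1.40×10⁻⁴ × 1.01) = −5.51 m/s;  v_g = (−2.0×10⁻³)/(1.40×10⁻⁴ × 1.01) = −14.1 m/s
|V_g| = √(u_g² + v_g²) = 15.2 m/s

15.2 m/s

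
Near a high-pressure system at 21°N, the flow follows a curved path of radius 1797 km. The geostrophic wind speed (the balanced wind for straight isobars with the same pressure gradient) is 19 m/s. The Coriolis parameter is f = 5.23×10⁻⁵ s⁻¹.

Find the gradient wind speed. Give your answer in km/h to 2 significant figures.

95 km/h

Around a high, pressure-gradient force acts outward with centrifugal, so Coriolis balances both:
fV = (1/ρ)|∂P/∂n| + V²/R  →  V² − fR·V + fR·V_g = 0
With fR = 5.23×10⁻⁵ × 1797×10³ m = 94.0 m/s:
V = [fR − √((fR)² − 4 fR V_g)]/2 = [94.0 − √(94.0² − 4×94.0×19)]/2 = 26.4 m/s
Supergeostrophic (V > V_g = 19 m/s), as expected around a high.
Converting: 26.4 m/s × 3.6 = 95 km/h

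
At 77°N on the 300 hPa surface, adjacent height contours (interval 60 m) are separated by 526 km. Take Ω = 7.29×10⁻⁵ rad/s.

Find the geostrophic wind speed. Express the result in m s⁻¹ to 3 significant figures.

7.88 m s⁻¹

Coriolis parameter at 77°N:
f = 2Ω sin φ = 2 × 7.29×10⁻⁵ × sin 77° = 1.42×10⁻⁴ s⁻¹
Height gradient: |∂Z/∂n| = 60 m / 526000 m = 1.14×10⁻⁴
On a pressure surface, geostrophic balance gives V_g = (g/f)|∂Z/∂n|:
V_g = 9.81 × 1.14×10⁻⁴ / 1.42×10⁻⁴ = 7.88 m/s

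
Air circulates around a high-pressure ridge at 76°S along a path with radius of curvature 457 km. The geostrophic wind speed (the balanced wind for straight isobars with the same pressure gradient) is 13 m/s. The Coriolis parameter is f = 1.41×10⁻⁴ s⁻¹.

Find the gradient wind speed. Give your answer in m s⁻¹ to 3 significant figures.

Around a high, pressure-gradient force acts outward with centrifugal, so Coriolis balances both:
fV = (1/ρ)|∂P/∂n| + V²/R  →  V² − fR·V + fR·V_g = 0
With fR = 1.41×10⁻⁴ × 457×10³ m = 64.4 m/s:
V = [fR − √((fR)² − 4 fR V_g)]/2 = [64.4 − √(64.4² − 4×64.4×13)]/2 = 18.1 m/s
Supergeostrophic (V > V_g = 13 m/s), as expected around a high.

18.1 m s⁻¹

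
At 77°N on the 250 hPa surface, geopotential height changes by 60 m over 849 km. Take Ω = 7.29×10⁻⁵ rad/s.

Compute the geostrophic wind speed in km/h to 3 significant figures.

17.6 km/h

Coriolis parameter at 77°N:
f = 2Ω sin φ = 2 × 7.29×10⁻⁵ × sin 77° = 1.42×10⁻⁴ s⁻¹
Height gradient: |∂Z/∂n| = 60 m / 849000 m = 7.07×10⁻⁵
On a pressure surface, geostrophic balance gives V_g = (g/f)|∂Z/∂n|:
V_g = 9.81 × 7.07×10⁻⁵ / 1.42×10⁻⁴ = 4.88 m/s
Converting: 4.88 m/s × 3.6 = 17.6 km/h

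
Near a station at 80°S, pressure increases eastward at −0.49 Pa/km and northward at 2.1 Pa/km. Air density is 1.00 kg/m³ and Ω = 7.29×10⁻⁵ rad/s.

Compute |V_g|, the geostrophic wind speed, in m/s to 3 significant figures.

15.0 m/s

Coriolis parameter at 80°S:
f = 2Ω sin φ = 2 × 7.29×10⁻⁵ × sin 80° = 1.44×10⁻⁴ s⁻¹
In the Southern Hemisphere f is negative: f = −1.44×10⁻⁴ s⁻¹.
Component geostrophic relations (x east, y north):
u_g = −(1/(fρ)) ∂P/∂y,  v_g = (1/(fρ)) ∂P/∂x
u_g = −(2.1×10⁻³)/(−1.44×10⁻⁴ × 1.00) = 14.6 m/s;  v_g = (−0.49×10⁻³)/(−1.44×10⁻⁴ × 1.00) = 3.41 m/s
|V_g| = √(u_g² + v_g²) = 15.0 m/s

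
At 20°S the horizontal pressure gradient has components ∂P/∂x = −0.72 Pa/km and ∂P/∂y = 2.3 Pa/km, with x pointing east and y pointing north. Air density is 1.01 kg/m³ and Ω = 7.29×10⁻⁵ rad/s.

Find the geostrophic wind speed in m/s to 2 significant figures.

Coriolis parameter at 20°S:
f = 2Ω sin φ = 2 × 7.29×10⁻⁵ × sin 20° = 4.99×10⁻⁵ s⁻¹
In the Southern Hemisphere f is negative: f = −4.99×10⁻⁵ s⁻¹.
Component geostrophic relations (x east, y north):
u_g = −(1/(fρ)) ∂P/∂y,  v_g = (1/(fρ)) ∂P/∂x
u_g = −(2.3×10⁻³)/(−4.99×10⁻⁵ × 1.01) = 45.7 m/s;  v_g = (−0.72×10⁻³)/(−4.99×10⁻⁵ × 1.01) = 14.3 m/s
|V_g| = √(u_g² + v_g²) = 47.9 m/s

48 m/s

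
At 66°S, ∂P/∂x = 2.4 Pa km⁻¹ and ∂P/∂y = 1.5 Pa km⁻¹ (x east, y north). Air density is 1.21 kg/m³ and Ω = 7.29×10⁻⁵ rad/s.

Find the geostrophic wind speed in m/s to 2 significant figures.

18 m/s

Coriolis parameter at 66°S:
f = 2Ω sin φ = 2 × 7.29×10⁻⁵ × sin 66° = 1.33×10⁻⁴ s⁻¹
In the Southern Hemisphere f is negative: f = −1.33×10⁻⁴ s⁻¹.
Component geostrophic relations (x east, y north):
u_g = −(1/(fρ)) ∂P/∂y,  v_g = (1/(fρ)) ∂P/∂x
u_g = −(1.5×10⁻³)/(−1.33×10⁻⁴ × 1.21) = 9.31 m/s;  v_g = (2.4×10⁻³)/(−1.33×10⁻⁴ × 1.21) = −14.9 m/s
|V_g| = √(u_g² + v_g²) = 17.6 m/s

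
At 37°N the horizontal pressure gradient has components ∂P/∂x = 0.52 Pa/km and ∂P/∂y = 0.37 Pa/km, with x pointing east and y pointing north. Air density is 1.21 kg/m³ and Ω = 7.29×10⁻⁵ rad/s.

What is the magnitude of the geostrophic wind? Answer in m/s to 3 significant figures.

Coriolis parameter at 37°N:
f = 2Ω sin φ = 2 × 7.29×10⁻⁵ × sin 37° = 8.77×10⁻⁵ s⁻¹
Component geostrophic relations (x east, y north):
u_g = −(1/(fρ)) ∂P/∂y,  v_g = (1/(fρ)) ∂P/∂x
u_g = −(0.37×10⁻³)/(8.77×10⁻⁵ × 1.21) = −3.48 m/s;  v_g = (0.52×10⁻³)/(8.77×10⁻⁵ × 1.21) = 4.90 m/s
|V_g| = √(u_g² + v_g²) = 6.01 m/s

6.01 m/s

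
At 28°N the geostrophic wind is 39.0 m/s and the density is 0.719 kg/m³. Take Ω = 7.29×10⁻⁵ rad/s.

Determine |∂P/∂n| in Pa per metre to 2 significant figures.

Coriolis parameter at 28°N:
f = 2Ω sin φ = 2 × 7.29×10⁻⁵ × sin 28° = 6.84×10⁻⁵ s⁻¹
Geostrophic balance rearranged: |∂P/∂n| = f ρ V_g
|∂P/∂n| = 6.84×10⁻⁵ × 0.719 × 39.0 = 1.92×10⁻³ Pa/m

1.9×10⁻³ Pa/m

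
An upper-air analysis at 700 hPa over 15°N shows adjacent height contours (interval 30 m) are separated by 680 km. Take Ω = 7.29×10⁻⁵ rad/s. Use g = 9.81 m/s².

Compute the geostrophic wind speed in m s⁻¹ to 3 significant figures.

Coriolis parameter at 15°N:
f = 2Ω sin φ = 2 × 7.29×10⁻⁵ × sin 15° = 3.77×10⁻⁵ s⁻¹
Height gradient: |∂Z/∂n| = 30 m / 680000 m = 4.41×10⁻⁵
On a pressure surface, geostrophic balance gives V_g = (g/f)|∂Z/∂n|:
V_g = 9.81 × 4.41×10⁻⁵ / 3.77×10⁻⁵ = 11.5 m/s

11.5 m s⁻¹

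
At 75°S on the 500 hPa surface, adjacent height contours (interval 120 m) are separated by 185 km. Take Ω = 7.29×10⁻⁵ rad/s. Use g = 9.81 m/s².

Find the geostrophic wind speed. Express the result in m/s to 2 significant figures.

45 m/s

Coriolis parameter at 75°S:
f = 2Ω sin φ = 2 × 7.29×10⁻⁵ × sin 75° = 1.41×10⁻⁴ s⁻¹
Height gradient: |∂Z/∂n| = 120 m / 185000 m = 6.49×10⁻⁴
On a pressure surface, geostrophic balance gives V_g = (g/f)|∂Z/∂n|:
V_g = 9.81 × 6.49×10⁻⁴ / 1.41×10⁻⁴ = 45.2 m/s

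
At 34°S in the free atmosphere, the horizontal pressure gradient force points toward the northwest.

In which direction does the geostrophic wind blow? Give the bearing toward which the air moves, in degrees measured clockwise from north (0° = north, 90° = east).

The pressure-gradient force points toward the northwest (bearing 315°).
Geostrophic balance: in the Southern Hemisphere the Coriolis force deflects motion to the left, so the geostrophic wind blows 90° to the left of the pressure-gradient force (low pressure on the right).
Rotating 315° by 90° counterclockwise gives 225° — the wind blows toward the southwest.

225°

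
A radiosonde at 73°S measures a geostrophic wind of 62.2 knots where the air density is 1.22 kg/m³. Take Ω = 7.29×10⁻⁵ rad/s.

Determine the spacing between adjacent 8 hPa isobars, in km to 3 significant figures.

Coriolis parameter at 73°S:
f = 2Ω sin φ = 2 × 7.29×10⁻⁵ × sin 73° = 1.39×10⁻⁴ s⁻¹
Wind speed in SI: 62.2 knots = 32.0 m/s
Geostrophic balance rearranged: |∂P/∂n| = f ρ V_g
|∂P/∂n| = 1.39×10⁻⁴ × 1.22 × 32.0 = 5.44×10⁻³ Pa/m
Isobar spacing: Δn = ΔP/|∂P/∂n| = 800 Pa / 5.44×10⁻³ Pa/m = 146976 m ≈ 147 km

147 km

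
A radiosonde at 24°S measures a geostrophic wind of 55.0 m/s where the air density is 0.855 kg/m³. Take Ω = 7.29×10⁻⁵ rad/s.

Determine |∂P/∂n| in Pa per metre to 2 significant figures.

Coriolis parameter at 24°S:
f = 2Ω sin φ = 2 × 7.29×10⁻⁵ × sin 24° = 5.93×10⁻⁵ s⁻¹
Geostrophic balance rearranged: |∂P/∂n| = f ρ V_g
|∂P/∂n| = 5.93×10⁻⁵ × 0.855 × 55.0 = 2.79×10⁻³ Pa/m

2.8×10⁻³ Pa/m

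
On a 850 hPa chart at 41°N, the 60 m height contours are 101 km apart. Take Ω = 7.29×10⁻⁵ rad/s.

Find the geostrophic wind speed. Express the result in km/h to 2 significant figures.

Coriolis parameter at 41°N:
f = 2Ω sin φ = 2 × 7.29×10⁻⁵ × sin 41° = 9.57×10⁻⁵ s⁻¹
Height gradient: |∂Z/∂n| = 60 m / 101000 m = 5.94×10⁻⁴
On a pressure surface, geostrophic balance gives V_g = (g/f)|∂Z/∂n|:
V_g = 9.81 × 5.94×10⁻⁴ / 9.57×10⁻⁵ = 60.9 m/s
Converting: 60.9 m/s × 3.6 = 220 km/h

220 km/h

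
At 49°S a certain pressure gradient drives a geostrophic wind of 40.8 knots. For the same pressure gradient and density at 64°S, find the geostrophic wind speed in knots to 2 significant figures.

With the same pressure gradient and density, V_g ∝ 1/f ∝ 1/sin φ.
V₂ = V₁ · sin φ₁ / sin φ₂ = 40.8 × sin 49° / sin 64°
V₂ = 40.8 × 0.7547/0.8988 = 34 knots

34 knots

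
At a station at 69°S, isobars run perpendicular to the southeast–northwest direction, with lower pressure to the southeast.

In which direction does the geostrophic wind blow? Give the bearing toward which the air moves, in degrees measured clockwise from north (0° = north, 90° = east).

The pressure-gradient force points toward the southeast (bearing 135°).
Geostrophic balance: in the Southern Hemisphere the Coriolis force deflects motion to the left, so the geostrophic wind blows 90° to the left of the pressure-gradient force (low pressure on the right).
Rotating 135° by 90° counterclockwise gives 045° — the wind blows toward the northeast.

045°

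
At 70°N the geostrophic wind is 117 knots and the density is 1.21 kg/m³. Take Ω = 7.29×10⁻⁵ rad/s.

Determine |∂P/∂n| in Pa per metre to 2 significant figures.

1.0×10⁻² Pa/m

Coriolis parameter at 70°N:
f = 2Ω sin φ = 2 × 7.29×10⁻⁵ × sin 70° = 1.37×10⁻⁴ s⁻¹
Wind speed in SI: 117 knots = 60.2 m/s
Geostrophic balance rearranged: |∂P/∂n| = f ρ V_g
|∂P/∂n| = 1.37×10⁻⁴ × 1.21 × 60.2 = 9.98×10⁻³ Pa/m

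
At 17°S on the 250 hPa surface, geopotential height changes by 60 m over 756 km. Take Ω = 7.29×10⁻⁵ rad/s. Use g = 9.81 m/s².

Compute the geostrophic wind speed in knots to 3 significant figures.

Coriolis parameter at 17°S:
f = 2Ω sin φ = 2 × 7.29×10⁻⁵ × sin 17° = 4.26×10⁻⁵ s⁻¹
Height gradient: |∂Z/∂n| = 60 m / 756000 m = 7.94×10⁻⁵
On a pressure surface, geostrophic balance gives V_g = (g/f)|∂Z/∂n|:
V_g = 9.81 × 7.94×10⁻⁵ / 4.26×10⁻⁵ = 18.3 m/s
Converting: 18.3 m/s × 1.944 = 35.5 knots

35.5 knots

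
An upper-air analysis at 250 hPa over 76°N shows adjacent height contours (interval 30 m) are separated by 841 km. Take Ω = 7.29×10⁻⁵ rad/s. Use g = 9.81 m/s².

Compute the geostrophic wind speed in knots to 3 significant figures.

Coriolis parameter at 76°N:
f = 2Ω sin φ = 2 × 7.29×10⁻⁵ × sin 76° = 1.41×10⁻⁴ s⁻¹
Height gradient: |∂Z/∂n| = 30 m / 841000 m = 3.57×10⁻⁵
On a pressure surface, geostrophic balance gives V_g = (g/f)|∂Z/∂n|:
V_g = 9.81 × 3.57×10⁻⁵ / 1.41×10⁻⁴ = 2.47 m/s
Converting: 2.47 m/s × 1.944 = 4.81 knots

4.81 knots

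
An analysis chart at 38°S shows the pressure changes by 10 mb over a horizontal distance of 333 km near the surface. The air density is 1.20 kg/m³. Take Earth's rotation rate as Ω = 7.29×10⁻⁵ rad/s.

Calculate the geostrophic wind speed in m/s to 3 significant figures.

27.9 m/s

Coriolis parameter at 38°S:
f = 2Ω sin φ = 2 × 7.29×10⁻⁵ × sin 38° = 8.98×10⁻⁵ s⁻¹
Pressure gradient: |∂P/∂n| = 1000 Pa / 333000 m = 3.00×10⁻³ Pa/m
Geostrophic balance (pressure-gradient force = Coriolis force):
V_g = (1/(fρ)) |∂P/∂n| = 3.00×10⁻³ / (8.98×10⁻⁵ × 1.20) = 27.9 m/s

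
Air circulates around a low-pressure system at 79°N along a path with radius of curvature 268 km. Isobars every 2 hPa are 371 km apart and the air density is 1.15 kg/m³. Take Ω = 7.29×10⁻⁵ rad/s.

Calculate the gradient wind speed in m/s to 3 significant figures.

3.04 m/s

Coriolis parameter at 79°N:
f = 2Ω sin φ = 2 × 7.29×10⁻⁵ × sin 79° = 1.43×10⁻⁴ s⁻¹
Pressure gradient: |∂P/∂n| = 200 Pa / 371000 m = 5.39×10⁻⁴ Pa/m
Geostrophic speed: V_g = |∂P/∂n|/(fρ) = 5.39×10⁻⁴/(1.43×10⁻⁴ × 1.15) = 3.28 m/s
Around a low, centrifugal force acts outward with Coriolis, so pressure-gradient force balances both:
(1/ρ)|∂P/∂n| = fV + V²/R  →  V² + fR·V − fR·V_g = 0
With fR = 1.43×10⁻⁴ × 268×10³ m = 38.4 m/s:
V = [−fR + √((fR)² + 4 fR V_g)]/2 = [−38.4 + √(38.4² + 4×38.4×3.28)]/2 = 3.04 m/s
Subgeostrophic (V < V_g = 3.28 m/s), as expected around a low.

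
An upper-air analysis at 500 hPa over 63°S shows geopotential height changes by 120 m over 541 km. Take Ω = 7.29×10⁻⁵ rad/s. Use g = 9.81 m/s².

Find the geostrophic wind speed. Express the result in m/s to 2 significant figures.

17 m/s

Coriolis parameter at 63°S:
f = 2Ω sin φ = 2 × 7.29×10⁻⁵ × sin 63° = 1.30×10⁻⁴ s⁻¹
Height gradient: |∂Z/∂n| = 120 m / 541000 m = 2.22×10⁻⁴
On a pressure surface, geostrophic balance gives V_g = (g/f)|∂Z/∂n|:
V_g = 9.81 × 2.22×10⁻⁴ / 1.30×10⁻⁴ = 16.7 m/s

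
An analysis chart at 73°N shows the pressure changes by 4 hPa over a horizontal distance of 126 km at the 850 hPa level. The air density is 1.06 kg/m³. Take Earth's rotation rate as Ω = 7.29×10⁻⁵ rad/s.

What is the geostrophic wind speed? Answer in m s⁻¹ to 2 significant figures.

21 m s⁻¹

Coriolis parameter at 73°N:
f = 2Ω sin φ = 2 × 7.29×10⁻⁵ × sin 73° = 1.39×10⁻⁴ s⁻¹
Pressure gradient: |∂P/∂n| = 400 Pa / 126000 m = 3.17×10⁻³ Pa/m
Geostrophic balance (pressure-gradient force = Coriolis force):
V_g = (1/(fρ)) |∂P/∂n| = 3.17×10⁻³ / (1.39×10⁻⁴ × 1.06) = 21.5 m/s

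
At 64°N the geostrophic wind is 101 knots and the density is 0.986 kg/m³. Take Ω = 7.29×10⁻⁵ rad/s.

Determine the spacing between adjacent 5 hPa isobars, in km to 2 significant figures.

74 km

Coriolis parameter at 64°N:
f = 2Ω sin φ = 2 × 7.29×10⁻⁵ × sin 64° = 1.31×10⁻⁴ s⁻¹
Wind speed in SI: 101 knots = 52.0 m/s
Geostrophic balance rearranged: |∂P/∂n| = f ρ V_g
|∂P/∂n| = 1.31×10⁻⁴ × 0.986 × 52.0 = 6.71×10⁻³ Pa/m
Isobar spacing: Δn = ΔP/|∂P/∂n| = 500 Pa / 6.71×10⁻³ Pa/m = 74476 m ≈ 74 km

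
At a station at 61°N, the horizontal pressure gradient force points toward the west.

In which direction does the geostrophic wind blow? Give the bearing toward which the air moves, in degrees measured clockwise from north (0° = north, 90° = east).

000°

The pressure-gradient force points toward the west (bearing 270°).
Geostrophic balance: in the Northern Hemisphere the Coriolis force deflects motion to the right, so the geostrophic wind blows 90° to the right of the pressure-gradient force (low pressure on the left).
Rotating 270° by 90° clockwise gives 000° — the wind blows toward the north.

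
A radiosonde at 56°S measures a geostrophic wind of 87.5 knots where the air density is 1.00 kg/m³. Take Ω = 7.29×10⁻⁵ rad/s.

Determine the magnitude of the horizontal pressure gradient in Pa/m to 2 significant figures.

5.4×10⁻³ Pa/m

Coriolis parameter at 56°S:
f = 2Ω sin φ = 2 × 7.29×10⁻⁵ × sin 56° = 1.21×10⁻⁴ s⁻¹
Wind speed in SI: 87.5 knots = 45.0 m/s
Geostrophic balance rearranged: |∂P/∂n| = f ρ V_g
|∂P/∂n| = 1.21×10⁻⁴ × 1.00 × 45.0 = 5.44×10⁻³ Pa/m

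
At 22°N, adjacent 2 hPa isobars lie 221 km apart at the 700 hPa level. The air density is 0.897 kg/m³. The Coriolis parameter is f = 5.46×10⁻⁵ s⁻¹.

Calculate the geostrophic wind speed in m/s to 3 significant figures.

Pressure gradient: |∂P/∂n| = 200 Pa / 221000 m = 9.05×10⁻⁴ Pa/m
Geostrophic balance (pressure-gradient force = Coriolis force):
V_g = (1/(fρ)) |∂P/∂n| = 9.05×10⁻⁴ / (5.46×10⁻⁵ × 0.897) = 18.5 m/s

18.5 m/s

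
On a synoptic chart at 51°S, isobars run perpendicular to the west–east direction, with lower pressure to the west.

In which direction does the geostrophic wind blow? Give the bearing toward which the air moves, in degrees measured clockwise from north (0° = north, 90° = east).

180°

The pressure-gradient force points toward the west (bearing 270°).
Geostrophic balance: in the Southern Hemisphere the Coriolis force deflects motion to the left, so the geostrophic wind blows 90° to the left of the pressure-gradient force (low pressure on the right).
Rotating 270° by 90° counterclockwise gives 180° — the wind blows toward the south.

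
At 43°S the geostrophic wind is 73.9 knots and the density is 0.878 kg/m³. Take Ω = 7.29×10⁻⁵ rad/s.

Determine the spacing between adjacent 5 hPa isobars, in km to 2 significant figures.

150 km

Coriolis parameter at 43°S:
f = 2Ω sin φ = 2 × 7.29×10⁻⁵ × sin 43° = 9.94×10⁻⁵ s⁻¹
Wind speed in SI: 73.9 knots = 38.0 m/s
Geostrophic balance rearranged: |∂P/∂n| = f ρ V_g
|∂P/∂n| = 9.94×10⁻⁵ × 0.878 × 38.0 = 3.32×10⁻³ Pa/m
Isobar spacing: Δn = ΔP/|∂P/∂n| = 500 Pa / 3.32×10⁻³ Pa/m = 150644 m ≈ 150 km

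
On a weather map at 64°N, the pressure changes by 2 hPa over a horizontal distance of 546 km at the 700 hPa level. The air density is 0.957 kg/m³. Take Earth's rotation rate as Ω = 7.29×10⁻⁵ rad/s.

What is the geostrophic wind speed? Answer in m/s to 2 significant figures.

2.9 m/s

Coriolis parameter at 64°N:
f = 2Ω sin φ = 2 × 7.29×10⁻⁵ × sin 64° = 1.31×10⁻⁴ s⁻¹
Pressure gradient: |∂P/∂n| = 200 Pa / 546000 m = 3.66×10⁻⁴ Pa/m
Geostrophic balance (pressure-gradient force = Coriolis force):
V_g = (1/(fρ)) |∂P/∂n| = 3.66×10⁻⁴ / (1.31×10⁻⁴ × 0.957) = 2.92 m/s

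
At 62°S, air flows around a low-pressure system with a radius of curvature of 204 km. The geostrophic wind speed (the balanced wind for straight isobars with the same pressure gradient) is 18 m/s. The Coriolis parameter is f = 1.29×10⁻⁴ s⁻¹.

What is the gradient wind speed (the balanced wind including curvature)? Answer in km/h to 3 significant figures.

Around a low, centrifugal force acts outward with Coriolis, so pressure-gradient force balances both:
(1/ρ)|∂P/∂n| = fV + V²/R  →  V² + fR·V − fR·V_g = 0
With fR = 1.29×10⁻⁴ × 204×10³ m = 26.3 m/s:
V = [−fR + √((fR)² + 4 fR V_g)]/2 = [−26.3 + √(26.3² + 4×26.3×18)]/2 = 12.3 m/s
Subgeostrophic (V < V_g = 18 m/s), as expected around a low.
Converting: 12.3 m/s × 3.6 = 44.2 km/h

44.2 km/h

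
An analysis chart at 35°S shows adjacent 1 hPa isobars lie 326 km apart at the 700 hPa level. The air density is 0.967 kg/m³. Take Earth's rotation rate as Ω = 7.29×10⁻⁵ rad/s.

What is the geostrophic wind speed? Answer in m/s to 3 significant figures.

3.79 m/s

Coriolis parameter at 35°S:
f = 2Ω sin φ = 2 × 7.29×10⁻⁵ × sin 35° = 8.36×10⁻⁵ s⁻¹
Pressure gradient: |∂P/∂n| = 100 Pa / 326000 m = 3.07×10⁻⁴ Pa/m
Geostrophic balance (pressure-gradient force = Coriolis force):
V_g = (1/(fρ)) |∂P/∂n| = 3.07×10⁻⁴ / (8.36×10⁻⁵ × 0.967) = 3.79 m/s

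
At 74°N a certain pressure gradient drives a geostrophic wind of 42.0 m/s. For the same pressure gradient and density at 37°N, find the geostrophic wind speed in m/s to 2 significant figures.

67 m/s

With the same pressure gradient and density, V_g ∝ 1/f ∝ 1/sin φ.
V₂ = V₁ · sin φ₁ / sin φ₂ = 42.0 × sin 74° / sin 37°
V₂ = 42.0 × 0.9613/0.6018 = 67 m/s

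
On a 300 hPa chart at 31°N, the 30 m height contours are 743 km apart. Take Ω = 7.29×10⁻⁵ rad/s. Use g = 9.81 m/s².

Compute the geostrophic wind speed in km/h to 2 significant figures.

Coriolis parameter at 31°N:
f = 2Ω sin φ = 2 × 7.29×10⁻⁵ × sin 31° = 7.51×10⁻⁵ s⁻¹
Height gradient: |∂Z/∂n| = 30 m / 743000 m = 4.04×10⁻⁵
On a pressure surface, geostrophic balance gives V_g = (g/f)|∂Z/∂n|:
V_g = 9.81 × 4.04×10⁻⁵ / 7.51×10⁻⁵ = 5.27 m/s
Converting: 5.27 m/s × 3.6 = 19 km/h

19 km/h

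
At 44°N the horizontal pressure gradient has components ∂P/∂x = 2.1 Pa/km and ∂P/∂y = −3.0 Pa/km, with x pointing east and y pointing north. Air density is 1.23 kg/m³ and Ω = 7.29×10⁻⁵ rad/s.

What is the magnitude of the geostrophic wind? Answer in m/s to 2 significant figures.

Coriolis parameter at 44°N:
f = 2Ω sin φ = 2 × 7.29×10⁻⁵ × sin 44° = 1.01×10⁻⁴ s⁻¹
Component geostrophic relations (x east, y north):
u_g = −(1/(fρ)) ∂P/∂y,  v_g = (1/(fρ)) ∂P/∂x
u_g = −(−3.0×10⁻³)/(1.01×10⁻⁴ × 1.23) = 24.1 m/s;  v_g = (2.1×10⁻³)/(1.01×10⁻⁴ × 1.23) = 16.9 m/s
|V_g| = √(u_g² + v_g²) = 29.4 m/s

29 m/s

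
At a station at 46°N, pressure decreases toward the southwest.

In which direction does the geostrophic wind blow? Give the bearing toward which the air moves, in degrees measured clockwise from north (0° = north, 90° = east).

315°

The pressure-gradient force points toward the southwest (bearing 225°).
Geostrophic balance: in the Northern Hemisphere the Coriolis force deflects motion to the right, so the geostrophic wind blows 90° to the right of the pressure-gradient force (low pressure on the left).
Rotating 225° by 90° clockwise gives 315° — the wind blows toward the northwest.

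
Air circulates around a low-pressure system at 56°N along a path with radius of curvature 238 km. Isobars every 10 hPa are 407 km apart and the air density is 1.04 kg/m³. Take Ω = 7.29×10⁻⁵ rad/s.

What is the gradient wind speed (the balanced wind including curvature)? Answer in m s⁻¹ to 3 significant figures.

13.4 m s⁻¹

Coriolis parameter at 56°N:
f = 2Ω sin φ = 2 × 7.29×10⁻⁵ × sin 56° = 1.21×10⁻⁴ s⁻¹
Pressure gradient: |∂P/∂n| = 1000 Pa / 407000 m = 2.46×10⁻³ Pa/m
Geostrophic speed: V_g = |∂P/∂n|/(fρ) = 2.46×10⁻³/(1.21×10⁻⁴ × 1.04) = 19.5 m/s
Around a low, centrifugal force acts outward with Coriolis, so pressure-gradient force balances both:
(1/ρ)|∂P/∂n| = fV + V²/R  →  V² + fR·V − fR·V_g = 0
With fR = 1.21×10⁻⁴ × 238×10³ m = 28.8 m/s:
V = [−fR + √((fR)² + 4 fR V_g)]/2 = [−28.8 + √(28.8² + 4×28.8×19.5)]/2 = 13.4 m/s
Subgeostrophic (V < V_g = 19.5 m/s), as expected around a low.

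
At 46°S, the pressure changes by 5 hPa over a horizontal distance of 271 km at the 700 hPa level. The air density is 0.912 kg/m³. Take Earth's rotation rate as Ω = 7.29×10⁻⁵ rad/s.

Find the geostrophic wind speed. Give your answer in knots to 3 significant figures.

37.5 knots

Coriolis parameter at 46°S:
f = 2Ω sin φ = 2 × 7.29×10⁻⁵ × sin 46° = 1.05×10⁻⁴ s⁻¹
Pressure gradient: |∂P/∂n| = 500 Pa / 271000 m = 1.85×10⁻³ Pa/m
Geostrophic balance (pressure-gradient force = Coriolis force):
V_g = (1/(fρ)) |∂P/∂n| = 1.85×10⁻³ / (1.05×10⁻⁴ × 0.912) = 19.3 m/s
Converting: 19.3 m/s × 1.944 = 37.5 knots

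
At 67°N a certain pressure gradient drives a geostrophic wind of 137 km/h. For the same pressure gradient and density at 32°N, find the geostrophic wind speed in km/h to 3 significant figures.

With the same pressure gradient and density, V_g ∝ 1/f ∝ 1/sin φ.
V₂ = V₁ · sin φ₁ / sin φ₂ = 137 × sin 67° / sin 32°
V₂ = 137 × 0.9205/0.5299 = 238 km/h

238 km/h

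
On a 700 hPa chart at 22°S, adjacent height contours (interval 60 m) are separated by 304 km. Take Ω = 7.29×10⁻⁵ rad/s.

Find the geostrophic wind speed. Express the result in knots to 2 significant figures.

Coriolis parameter at 22°S:
f = 2Ω sin φ = 2 × 7.29×10⁻⁵ × sin 22° = 5.46×10⁻⁵ s⁻¹
Height gradient: |∂Z/∂n| = 60 m / 304000 m = 1.97×10⁻⁴
On a pressure surface, geostrophic balance gives V_g = (g/f)|∂Z/∂n|:
V_g = 9.81 × 1.97×10⁻⁴ / 5.46×10⁻⁵ = 35.4 m/s
Converting: 35.4 m/s × 1.944 = 69 knots

69 knots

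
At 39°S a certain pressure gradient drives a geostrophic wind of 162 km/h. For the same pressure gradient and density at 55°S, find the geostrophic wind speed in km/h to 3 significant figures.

124 km/h

With the same pressure gradient and density, V_g ∝ 1/f ∝ 1/sin φ.
V₂ = V₁ · sin φ₁ / sin φ₂ = 162 × sin 39° / sin 55°
V₂ = 162 × 0.6293/0.8192 = 124 km/h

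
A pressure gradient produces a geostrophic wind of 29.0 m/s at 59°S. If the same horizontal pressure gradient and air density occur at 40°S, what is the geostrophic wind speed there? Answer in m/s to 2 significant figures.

With the same pressure gradient and density, V_g ∝ 1/f ∝ 1/sin φ.
V₂ = V₁ · sin φ₁ / sin φ₂ = 29.0 × sin 59° / sin 40°
V₂ = 29.0 × 0.8572/0.6428 = 39 m/s

39 m/s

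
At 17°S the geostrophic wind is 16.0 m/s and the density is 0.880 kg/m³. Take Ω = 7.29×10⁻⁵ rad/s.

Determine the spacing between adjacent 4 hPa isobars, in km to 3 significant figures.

Coriolis parameter at 17°S:
f = 2Ω sin φ = 2 × 7.29×10⁻⁵ × sin 17° = 4.26×10⁻⁵ s⁻¹
Geostrophic balance rearranged: |∂P/∂n| = f ρ V_g
|∂P/∂n| = 4.26×10⁻⁵ × 0.880 × 16.0 = 6.00×10⁻⁴ Pa/m
Isobar spacing: Δn = ΔP/|∂P/∂n| = 400 Pa / 6.00×10⁻⁴ Pa/m = 666445 m ≈ 666 km

666 km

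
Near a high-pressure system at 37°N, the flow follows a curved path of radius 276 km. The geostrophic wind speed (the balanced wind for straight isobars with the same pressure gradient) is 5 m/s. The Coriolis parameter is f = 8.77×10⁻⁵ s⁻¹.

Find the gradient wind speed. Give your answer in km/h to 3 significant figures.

Around a high, pressure-gradient force acts outward with centrifugal, so Coriolis balances both:
fV = (1/ρ)|∂P/∂n| + V²/R  →  V² − fR·V + fR·V_g = 0
With fR = 8.77×10⁻⁵ × 276×10³ m = 24.2 m/s:
V = [fR − √((fR)² − 4 fR V_g)]/2 = [24.2 − √(24.2² − 4×24.2×5)]/2 = 7.06 m/s
Supergeostrophic (V > V_g = 5 m/s), as expected around a high.
Converting: 7.06 m/s × 3.6 = 25.4 km/h

25.4 km/h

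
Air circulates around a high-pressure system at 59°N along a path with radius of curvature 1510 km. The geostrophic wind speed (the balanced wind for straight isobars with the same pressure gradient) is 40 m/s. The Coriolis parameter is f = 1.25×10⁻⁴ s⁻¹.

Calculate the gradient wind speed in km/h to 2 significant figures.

Around a high, pressure-gradient force acts outward with centrifugal, so Coriolis balances both:
fV = (1/ρ)|∂P/∂n| + V²/R  →  V² − fR·V + fR·V_g = 0
With fR = 1.25×10⁻⁴ × 1510×10³ m = 189 m/s:
V = [fR − √((fR)² − 4 fR V_g)]/2 = [189 − √(189² − 4×189×40)]/2 = 57.5 m/s
Supergeostrophic (V > V_g = 40 m/s), as expected around a high.
Converting: 57.5 m/s × 3.6 = 210 km/h

210 km/h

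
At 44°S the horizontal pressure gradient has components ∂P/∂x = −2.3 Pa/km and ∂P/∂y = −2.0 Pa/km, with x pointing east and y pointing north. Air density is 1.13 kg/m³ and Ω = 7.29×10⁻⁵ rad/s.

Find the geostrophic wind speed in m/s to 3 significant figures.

Coriolis parameter at 44°S:
f = 2Ω sin φ = 2 × 7.29×10⁻⁵ × sin 44° = 1.01×10⁻⁴ s⁻¹
In the Southern Hemisphere f is negative: f = −1.01×10⁻⁴ s⁻¹.
Component geostrophic relations (x east, y north):
u_g = −(1/(fρ)) ∂P/∂y,  v_g = (1/(fρ)) ∂P/∂x
u_g = −(−2.0×10⁻³)/(−1.01×10⁻⁴ × 1.13) = −17.5 m/s;  v_g = (−2.3×10⁻³)/(−1.01×10⁻⁴ × 1.13) = 20.1 m/s
|V_g| = √(u_g² + v_g²) = 26.6 m/s

26.6 m/s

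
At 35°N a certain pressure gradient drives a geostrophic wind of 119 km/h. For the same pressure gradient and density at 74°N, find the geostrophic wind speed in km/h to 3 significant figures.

71.0 km/h

With the same pressure gradient and density, V_g ∝ 1/f ∝ 1/sin φ.
V₂ = V₁ · sin φ₁ / sin φ₂ = 119 × sin 35° / sin 74°
V₂ = 119 × 0.5736/0.9613 = 71.0 km/h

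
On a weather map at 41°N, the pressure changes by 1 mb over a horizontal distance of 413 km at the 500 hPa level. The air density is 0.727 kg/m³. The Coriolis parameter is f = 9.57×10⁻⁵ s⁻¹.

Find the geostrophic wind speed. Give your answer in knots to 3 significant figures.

6.76 knots

Pressure gradient: |∂P/∂n| = 100 Pa / 413000 m = 2.42×10⁻⁴ Pa/m
Geostrophic balance (pressure-gradient force = Coriolis force):
V_g = (1/(fρ)) |∂P/∂n| = 2.42×10⁻⁴ / (9.57×10⁻⁵ × 0.727) = 3.48 m/s
Converting: 3.48 m/s × 1.944 = 6.76 knots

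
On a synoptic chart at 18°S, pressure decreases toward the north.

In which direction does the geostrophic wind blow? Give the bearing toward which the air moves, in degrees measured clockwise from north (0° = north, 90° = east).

The pressure-gradient force points toward the north (bearing 000°).
Geostrophic balance: in the Southern Hemisphere the Coriolis force deflects motion to the left, so the geostrophic wind blows 90° to the left of the pressure-gradient force (low pressure on the right).
Rotating 000° by 90° counterclockwise gives 270° — the wind blows toward the west.

270°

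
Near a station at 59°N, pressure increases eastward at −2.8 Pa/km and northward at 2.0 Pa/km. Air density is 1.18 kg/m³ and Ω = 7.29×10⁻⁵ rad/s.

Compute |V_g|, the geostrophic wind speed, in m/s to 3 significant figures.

Coriolis parameter at 59°N:
f = 2Ω sin φ = 2 × 7.29×10⁻⁵ × sin 59° = 1.25×10⁻⁴ s⁻¹
Component geostrophic relations (x east, y north):
u_g = −(1/(fρ)) ∂P/∂y,  v_g = (1/(fρ)) ∂P/∂x
u_g = −(2.0×10⁻³)/(1.25×10⁻⁴ × 1.18) = −13.6 m/s;  v_g = (−2.8×10⁻³)/(1.25×10⁻⁴ × 1.18) = −19.0 m/s
|V_g| = √(u_g² + v_g²) = 23.3 m/s

23.3 m/s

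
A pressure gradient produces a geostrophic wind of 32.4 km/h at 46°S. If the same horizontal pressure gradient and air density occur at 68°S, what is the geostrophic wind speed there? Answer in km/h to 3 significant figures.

25.1 km/h

With the same pressure gradient and density, V_g ∝ 1/f ∝ 1/sin φ.
V₂ = V₁ · sin φ₁ / sin φ₂ = 32.4 × sin 46° / sin 68°
V₂ = 32.4 × 0.7193/0.9272 = 25.1 km/h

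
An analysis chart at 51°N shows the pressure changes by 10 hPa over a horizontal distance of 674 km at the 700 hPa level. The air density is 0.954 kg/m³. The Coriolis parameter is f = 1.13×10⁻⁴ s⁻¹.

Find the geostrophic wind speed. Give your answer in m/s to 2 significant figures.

14 m/s

Pressure gradient: |∂P/∂n| = 1000 Pa / 674000 m = 1.48×10⁻³ Pa/m
Geostrophic balance (pressure-gradient force = Coriolis force):
V_g = (1/(fρ)) |∂P/∂n| = 1.48×10⁻³ / (1.13×10⁻⁴ × 0.954) = 13.8 m/s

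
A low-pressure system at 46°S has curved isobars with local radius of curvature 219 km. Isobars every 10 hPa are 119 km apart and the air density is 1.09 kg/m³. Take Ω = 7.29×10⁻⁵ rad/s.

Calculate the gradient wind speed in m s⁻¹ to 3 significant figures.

Coriolis parameter at 46°S:
f = 2Ω sin φ = 2 × 7.29×10⁻⁵ × sin 46° = 1.05×10⁻⁴ s⁻¹
Pressure gradient: |∂P/∂n| = 1000 Pa / 119000 m = 8.40×10⁻³ Pa/m
Geostrophic speed: V_g = |∂P/∂n|/(fρ) = 8.40×10⁻³/(1.05×10⁻⁴ × 1.09) = 73.5 m/s
Around a low, centrifugal force acts outward with Coriolis, so pressure-gradient force balances both:
(1/ρ)|∂P/∂n| = fV + V²/R  →  V² + fR·V − fR·V_g = 0
With fR = 1.05×10⁻⁴ × 219×10³ m = 23.0 m/s:
V = [−fR + √((fR)² + 4 fR V_g)]/2 = [−23.0 + √(23.0² + 4×23.0×73.5)]/2 = 31.2 m/s
Subgeostrophic (V < V_g = 73.5 m/s), as expected around a low.

31.2 m s⁻¹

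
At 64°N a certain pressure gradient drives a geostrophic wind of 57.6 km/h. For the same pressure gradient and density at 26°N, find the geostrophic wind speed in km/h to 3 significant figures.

With the same pressure gradient and density, V_g ∝ 1/f ∝ 1/sin φ.
V₂ = V₁ · sin φ₁ / sin φ₂ = 57.6 × sin 64° / sin 26°
V₂ = 57.6 × 0.8988/0.4384 = 118 km/h

118 km/h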